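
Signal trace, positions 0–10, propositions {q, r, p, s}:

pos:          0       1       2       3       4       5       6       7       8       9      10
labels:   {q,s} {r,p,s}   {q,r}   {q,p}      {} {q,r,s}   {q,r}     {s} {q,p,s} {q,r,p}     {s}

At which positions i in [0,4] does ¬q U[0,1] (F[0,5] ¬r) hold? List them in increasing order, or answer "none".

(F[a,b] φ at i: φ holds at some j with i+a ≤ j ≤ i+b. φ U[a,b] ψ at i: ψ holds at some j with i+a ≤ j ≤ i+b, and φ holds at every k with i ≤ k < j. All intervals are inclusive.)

Evaluate at each i in [0,4]:
  i=0: ✓ (rhs at j=0)
  i=1: ✓ (rhs at j=1)
  i=2: ✓ (rhs at j=2)
  i=3: ✓ (rhs at j=3)
  i=4: ✓ (rhs at j=4)

0, 1, 2, 3, 4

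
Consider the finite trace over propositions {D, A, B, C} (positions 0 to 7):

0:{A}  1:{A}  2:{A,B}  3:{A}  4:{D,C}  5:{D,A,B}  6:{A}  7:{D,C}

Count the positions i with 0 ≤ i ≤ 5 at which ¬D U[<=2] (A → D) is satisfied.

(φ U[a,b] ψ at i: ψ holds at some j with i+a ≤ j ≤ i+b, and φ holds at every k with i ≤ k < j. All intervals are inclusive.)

4

Evaluate at each i in [0,5]:
  i=0: ✗ (no rhs in [0,2])
  i=1: ✗ (no rhs in [1,3])
  i=2: ✓ (rhs at j=4; lhs holds on [2,3])
  i=3: ✓ (rhs at j=4; lhs holds on [3,3])
  i=4: ✓ (rhs at j=4)
  i=5: ✓ (rhs at j=5)
Positions where it holds: {2, 3, 4, 5} → 4.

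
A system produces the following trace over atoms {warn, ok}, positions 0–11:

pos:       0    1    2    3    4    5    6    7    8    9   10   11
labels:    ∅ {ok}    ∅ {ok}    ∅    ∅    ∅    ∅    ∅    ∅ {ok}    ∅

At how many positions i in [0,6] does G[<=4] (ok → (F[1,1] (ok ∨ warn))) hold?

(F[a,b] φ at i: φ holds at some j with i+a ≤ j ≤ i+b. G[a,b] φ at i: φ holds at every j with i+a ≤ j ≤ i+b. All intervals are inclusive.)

Evaluate at each i in [0,6]:
  i=0: ✗ (fails at j=1)
  i=1: ✗ (fails at j=1)
  i=2: ✗ (fails at j=3)
  i=3: ✗ (fails at j=3)
  i=4: ✓ (all of [4,8])
  i=5: ✓ (all of [5,9])
  i=6: ✗ (fails at j=10)
Positions where it holds: {4, 5} → 2.

2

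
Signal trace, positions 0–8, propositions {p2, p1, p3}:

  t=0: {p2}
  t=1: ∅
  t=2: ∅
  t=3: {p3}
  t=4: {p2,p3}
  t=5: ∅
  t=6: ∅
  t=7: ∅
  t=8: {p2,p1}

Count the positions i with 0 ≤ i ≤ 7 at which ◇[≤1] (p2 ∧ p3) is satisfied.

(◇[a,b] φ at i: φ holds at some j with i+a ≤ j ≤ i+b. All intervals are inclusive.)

2

Evaluate at each i in [0,7]:
  i=0: ✗ (none in [0,1])
  i=1: ✗ (none in [1,2])
  i=2: ✗ (none in [2,3])
  i=3: ✓ (witness j=4)
  i=4: ✓ (witness j=4)
  i=5: ✗ (none in [5,6])
  i=6: ✗ (none in [6,7])
  i=7: ✗ (none in [7,8])
Positions where it holds: {3, 4} → 2.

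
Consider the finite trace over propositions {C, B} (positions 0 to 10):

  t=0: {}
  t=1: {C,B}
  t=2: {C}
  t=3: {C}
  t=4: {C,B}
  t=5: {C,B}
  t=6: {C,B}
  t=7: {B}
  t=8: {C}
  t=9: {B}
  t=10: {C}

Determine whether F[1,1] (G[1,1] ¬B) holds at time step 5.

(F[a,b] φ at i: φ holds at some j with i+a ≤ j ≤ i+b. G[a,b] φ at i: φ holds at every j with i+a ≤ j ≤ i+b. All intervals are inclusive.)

Check G[1,1] ¬B at each j in [6,6]:
  j=6: fails at 7
No position in the window satisfies it → formula fails.

Does not hold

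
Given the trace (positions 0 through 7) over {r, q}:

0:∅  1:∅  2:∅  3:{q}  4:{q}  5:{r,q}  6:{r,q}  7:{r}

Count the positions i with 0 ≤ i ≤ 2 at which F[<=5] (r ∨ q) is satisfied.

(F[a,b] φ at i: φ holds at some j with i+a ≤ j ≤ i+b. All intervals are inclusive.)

3

Evaluate at each i in [0,2]:
  i=0: ✓ (witness j=3)
  i=1: ✓ (witness j=3)
  i=2: ✓ (witness j=3)
Positions where it holds: {0, 1, 2} → 3.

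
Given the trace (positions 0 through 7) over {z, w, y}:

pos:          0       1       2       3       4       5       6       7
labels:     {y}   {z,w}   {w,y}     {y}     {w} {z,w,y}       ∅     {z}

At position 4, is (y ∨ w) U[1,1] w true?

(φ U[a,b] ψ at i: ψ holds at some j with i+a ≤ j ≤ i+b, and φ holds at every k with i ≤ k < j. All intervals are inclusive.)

True

Need some j in [5,5] with w, and (y ∨ w) at every k in [4,j-1].
  j=5: w holds; (y ∨ w) holds at every k in [4,4] → satisfied.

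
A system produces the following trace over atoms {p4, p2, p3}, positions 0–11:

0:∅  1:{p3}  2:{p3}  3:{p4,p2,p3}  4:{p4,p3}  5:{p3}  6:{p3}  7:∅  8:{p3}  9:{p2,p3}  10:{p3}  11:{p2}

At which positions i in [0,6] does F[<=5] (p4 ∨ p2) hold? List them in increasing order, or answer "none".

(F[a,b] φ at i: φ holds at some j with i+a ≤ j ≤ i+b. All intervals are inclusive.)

0, 1, 2, 3, 4, 5, 6

Evaluate at each i in [0,6]:
  i=0: ✓ (witness j=3)
  i=1: ✓ (witness j=3)
  i=2: ✓ (witness j=3)
  i=3: ✓ (witness j=3)
  i=4: ✓ (witness j=4)
  i=5: ✓ (witness j=9)
  i=6: ✓ (witness j=9)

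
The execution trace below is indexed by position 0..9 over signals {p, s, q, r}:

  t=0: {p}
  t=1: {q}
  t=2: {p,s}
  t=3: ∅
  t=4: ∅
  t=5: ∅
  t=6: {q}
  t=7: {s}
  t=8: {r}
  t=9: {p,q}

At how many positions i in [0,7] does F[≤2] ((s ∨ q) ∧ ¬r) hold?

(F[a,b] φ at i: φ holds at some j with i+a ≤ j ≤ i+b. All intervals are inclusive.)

7

Evaluate at each i in [0,7]:
  i=0: ✓ (witness j=1)
  i=1: ✓ (witness j=1)
  i=2: ✓ (witness j=2)
  i=3: ✗ (none in [3,5])
  i=4: ✓ (witness j=6)
  i=5: ✓ (witness j=6)
  i=6: ✓ (witness j=6)
  i=7: ✓ (witness j=7)
Positions where it holds: {0, 1, 2, 4, 5, 6, 7} → 7.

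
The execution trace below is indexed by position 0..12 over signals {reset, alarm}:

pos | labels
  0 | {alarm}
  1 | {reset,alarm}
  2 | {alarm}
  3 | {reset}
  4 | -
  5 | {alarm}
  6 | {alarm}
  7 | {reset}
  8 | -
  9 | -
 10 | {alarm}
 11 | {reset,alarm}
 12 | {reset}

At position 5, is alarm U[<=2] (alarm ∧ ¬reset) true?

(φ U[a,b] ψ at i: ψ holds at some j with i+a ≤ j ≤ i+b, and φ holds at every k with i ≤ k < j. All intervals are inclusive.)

Holds

Need some j in [5,7] with (alarm ∧ ¬reset), and alarm at every k in [5,j-1].
  j=5: (alarm ∧ ¬reset) holds; no prefix to check → satisfied.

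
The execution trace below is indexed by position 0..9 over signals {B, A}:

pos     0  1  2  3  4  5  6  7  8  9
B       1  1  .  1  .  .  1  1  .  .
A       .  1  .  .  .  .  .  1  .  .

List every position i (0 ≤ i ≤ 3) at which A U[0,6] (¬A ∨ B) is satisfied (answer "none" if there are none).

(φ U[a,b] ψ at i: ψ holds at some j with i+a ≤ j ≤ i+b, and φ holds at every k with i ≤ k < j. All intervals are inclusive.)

Evaluate at each i in [0,3]:
  i=0: ✓ (rhs at j=0)
  i=1: ✓ (rhs at j=1)
  i=2: ✓ (rhs at j=2)
  i=3: ✓ (rhs at j=3)

0, 1, 2, 3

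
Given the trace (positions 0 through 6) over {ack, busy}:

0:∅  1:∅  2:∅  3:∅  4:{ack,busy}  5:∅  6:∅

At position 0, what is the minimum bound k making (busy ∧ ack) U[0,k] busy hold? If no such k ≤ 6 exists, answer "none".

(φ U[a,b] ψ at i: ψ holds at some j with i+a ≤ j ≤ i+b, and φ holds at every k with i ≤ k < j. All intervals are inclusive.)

Need earliest j ≥ 0 with busy, and (busy ∧ ack) at every k in [0,j-1].
  j=0: rhs fails.
  j=1: rhs fails.
  j=2: rhs fails.
  j=3: rhs fails.
  j=4: rhs holds but lhs fails at k=0.
  j=5: rhs fails.
  j=6: rhs fails.
No witness within the range → none.

none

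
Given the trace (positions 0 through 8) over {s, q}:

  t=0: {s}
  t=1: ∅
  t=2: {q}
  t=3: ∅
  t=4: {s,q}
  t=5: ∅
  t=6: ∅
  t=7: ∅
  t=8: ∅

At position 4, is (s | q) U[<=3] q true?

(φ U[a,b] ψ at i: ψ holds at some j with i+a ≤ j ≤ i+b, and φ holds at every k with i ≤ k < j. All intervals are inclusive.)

Yes

Need some j in [4,7] with q, and (s | q) at every k in [4,j-1].
  j=4: q holds; no prefix to check → satisfied.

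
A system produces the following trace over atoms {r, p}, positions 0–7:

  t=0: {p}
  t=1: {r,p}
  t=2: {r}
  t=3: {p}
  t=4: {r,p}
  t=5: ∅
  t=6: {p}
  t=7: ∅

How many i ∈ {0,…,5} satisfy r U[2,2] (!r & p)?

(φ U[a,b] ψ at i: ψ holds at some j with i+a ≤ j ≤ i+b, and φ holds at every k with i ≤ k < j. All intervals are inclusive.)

1

Evaluate at each i in [0,5]:
  i=0: ✗ (no rhs in [2,2])
  i=1: ✓ (rhs at j=3; lhs holds on [1,2])
  i=2: ✗ (no rhs in [4,4])
  i=3: ✗ (no rhs in [5,5])
  i=4: ✗ (lhs fails at k=5 before rhs at j=6)
  i=5: ✗ (no rhs in [7,7])
Positions where it holds: {1} → 1.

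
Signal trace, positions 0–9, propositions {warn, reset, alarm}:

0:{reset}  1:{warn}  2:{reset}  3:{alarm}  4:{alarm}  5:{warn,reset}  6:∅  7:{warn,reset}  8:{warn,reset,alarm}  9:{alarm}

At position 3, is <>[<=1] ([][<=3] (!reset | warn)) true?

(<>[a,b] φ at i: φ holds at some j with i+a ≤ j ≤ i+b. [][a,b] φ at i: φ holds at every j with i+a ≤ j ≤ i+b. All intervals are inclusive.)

Check [][<=3] (!reset | warn) at each j in [3,4]:
  j=3: holds on [3,6]
  j=4: holds on [4,7]
Found at j=3 → formula holds.

Yes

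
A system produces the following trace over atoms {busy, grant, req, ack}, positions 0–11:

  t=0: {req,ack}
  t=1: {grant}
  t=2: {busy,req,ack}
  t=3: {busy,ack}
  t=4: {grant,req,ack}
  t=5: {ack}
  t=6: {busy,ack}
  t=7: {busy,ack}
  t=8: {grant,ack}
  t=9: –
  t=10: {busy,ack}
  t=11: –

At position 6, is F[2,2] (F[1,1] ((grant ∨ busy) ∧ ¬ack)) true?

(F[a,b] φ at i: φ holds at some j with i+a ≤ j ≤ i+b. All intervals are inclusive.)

False

Check F[1,1] ((grant ∨ busy) ∧ ¬ack) at each j in [8,8]:
  j=8: fails (none in [9,9])
No position in the window satisfies it → formula fails.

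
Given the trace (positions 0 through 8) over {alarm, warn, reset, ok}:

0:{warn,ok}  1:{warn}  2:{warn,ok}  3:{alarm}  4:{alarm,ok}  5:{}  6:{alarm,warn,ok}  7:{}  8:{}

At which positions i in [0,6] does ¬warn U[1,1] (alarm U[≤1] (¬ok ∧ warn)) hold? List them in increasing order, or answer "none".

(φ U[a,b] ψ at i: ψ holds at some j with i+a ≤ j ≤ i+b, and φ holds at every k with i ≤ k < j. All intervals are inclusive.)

none

Evaluate at each i in [0,6]:
  i=0: ✗ (lhs fails at k=0 before rhs at j=1)
  i=1: ✗ (no rhs in [2,2])
  i=2: ✗ (no rhs in [3,3])
  i=3: ✗ (no rhs in [4,4])
  i=4: ✗ (no rhs in [5,5])
  i=5: ✗ (no rhs in [6,6])
  i=6: ✗ (no rhs in [7,7])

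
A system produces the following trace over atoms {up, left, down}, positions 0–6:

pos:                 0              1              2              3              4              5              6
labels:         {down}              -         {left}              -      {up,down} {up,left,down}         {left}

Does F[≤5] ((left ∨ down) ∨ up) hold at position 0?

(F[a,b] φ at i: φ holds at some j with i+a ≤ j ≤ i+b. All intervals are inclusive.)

Check ((left ∨ down) ∨ up) at each j in [0,5]:
  j=0: true
  j=1: false
  j=2: true
  j=3: false
  j=4: true
  j=5: true
Found at j=0 → formula holds.

Yes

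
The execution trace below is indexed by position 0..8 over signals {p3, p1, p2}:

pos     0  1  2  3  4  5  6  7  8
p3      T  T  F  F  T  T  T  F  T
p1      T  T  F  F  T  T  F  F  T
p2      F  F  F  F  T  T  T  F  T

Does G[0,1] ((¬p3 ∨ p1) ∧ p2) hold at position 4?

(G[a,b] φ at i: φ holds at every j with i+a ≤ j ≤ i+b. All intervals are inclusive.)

Yes

Check ((¬p3 ∨ p1) ∧ p2) at every j in [4,5]:
  j=4: true
  j=5: true
All positions satisfy it → formula holds.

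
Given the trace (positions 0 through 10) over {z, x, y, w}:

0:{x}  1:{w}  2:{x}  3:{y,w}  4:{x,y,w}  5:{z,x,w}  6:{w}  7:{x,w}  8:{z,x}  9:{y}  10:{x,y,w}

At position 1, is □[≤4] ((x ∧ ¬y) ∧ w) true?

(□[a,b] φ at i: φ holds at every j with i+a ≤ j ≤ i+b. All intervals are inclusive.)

Check ((x ∧ ¬y) ∧ w) at every j in [1,5]:
  j=1: false
  j=2: false
  j=3: false
  j=4: false
  j=5: true
Fails at j=1 → formula fails.

No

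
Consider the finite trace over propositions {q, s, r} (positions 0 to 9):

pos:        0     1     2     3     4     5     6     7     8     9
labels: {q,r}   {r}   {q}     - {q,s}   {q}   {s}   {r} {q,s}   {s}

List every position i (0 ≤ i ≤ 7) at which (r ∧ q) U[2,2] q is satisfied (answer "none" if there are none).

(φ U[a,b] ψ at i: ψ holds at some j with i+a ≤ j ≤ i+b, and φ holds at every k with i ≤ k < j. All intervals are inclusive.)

Evaluate at each i in [0,7]:
  i=0: ✗ (lhs fails at k=1 before rhs at j=2)
  i=1: ✗ (no rhs in [3,3])
  i=2: ✗ (lhs fails at k=2 before rhs at j=4)
  i=3: ✗ (lhs fails at k=3 before rhs at j=5)
  i=4: ✗ (no rhs in [6,6])
  i=5: ✗ (no rhs in [7,7])
  i=6: ✗ (lhs fails at k=6 before rhs at j=8)
  i=7: ✗ (no rhs in [9,9])

none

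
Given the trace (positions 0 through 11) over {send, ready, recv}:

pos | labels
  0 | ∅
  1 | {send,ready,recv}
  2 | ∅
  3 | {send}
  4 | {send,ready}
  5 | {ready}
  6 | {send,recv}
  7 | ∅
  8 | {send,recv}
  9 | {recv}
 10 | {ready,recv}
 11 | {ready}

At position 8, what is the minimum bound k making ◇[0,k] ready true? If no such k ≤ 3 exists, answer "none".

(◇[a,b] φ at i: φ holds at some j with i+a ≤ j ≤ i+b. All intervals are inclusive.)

Scan j = 8,9,… for ready:
  j=8: fails
  j=9: fails
  j=10: holds
First hit at j=10, so smallest k = 10-8 = 2.

2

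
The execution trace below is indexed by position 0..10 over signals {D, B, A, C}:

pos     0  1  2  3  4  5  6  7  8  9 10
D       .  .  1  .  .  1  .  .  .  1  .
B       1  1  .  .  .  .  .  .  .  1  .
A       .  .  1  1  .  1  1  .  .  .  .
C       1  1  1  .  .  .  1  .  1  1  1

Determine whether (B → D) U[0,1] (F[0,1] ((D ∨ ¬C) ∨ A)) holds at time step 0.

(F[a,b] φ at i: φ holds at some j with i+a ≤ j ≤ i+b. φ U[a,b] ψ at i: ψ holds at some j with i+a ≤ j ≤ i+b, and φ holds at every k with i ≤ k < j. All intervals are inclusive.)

Need some j in [0,1] with F[0,1] ((D ∨ ¬C) ∨ A), and (B → D) at every k in [0,j-1].
  j=0: F[0,1] ((D ∨ ¬C) ∨ A) — fails (none in [0,1]).
  j=1: F[0,1] ((D ∨ ¬C) ∨ A) holds, but (B → D) fails at k=0 → not this j.
No j in the window works → until fails.

False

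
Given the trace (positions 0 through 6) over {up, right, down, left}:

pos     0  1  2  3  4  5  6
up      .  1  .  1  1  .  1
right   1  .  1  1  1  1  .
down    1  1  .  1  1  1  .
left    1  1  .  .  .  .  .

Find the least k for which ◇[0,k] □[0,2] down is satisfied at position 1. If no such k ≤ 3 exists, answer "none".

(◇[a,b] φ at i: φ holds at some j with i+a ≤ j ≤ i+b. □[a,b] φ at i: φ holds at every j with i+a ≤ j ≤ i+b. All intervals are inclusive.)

Scan j = 1,2,… for □[0,2] down:
  j=1: fails
  j=2: fails
  j=3: holds
First hit at j=3, so smallest k = 3-1 = 2.

2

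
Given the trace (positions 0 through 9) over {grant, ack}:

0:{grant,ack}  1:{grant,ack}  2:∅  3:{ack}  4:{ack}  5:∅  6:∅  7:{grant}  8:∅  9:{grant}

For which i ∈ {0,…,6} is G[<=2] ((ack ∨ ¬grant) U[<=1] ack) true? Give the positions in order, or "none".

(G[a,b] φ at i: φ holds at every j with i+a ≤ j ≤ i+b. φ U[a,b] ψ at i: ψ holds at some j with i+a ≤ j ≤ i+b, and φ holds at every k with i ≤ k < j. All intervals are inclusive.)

Evaluate at each i in [0,6]:
  i=0: ✓ (all of [0,2])
  i=1: ✓ (all of [1,3])
  i=2: ✓ (all of [2,4])
  i=3: ✗ (fails at j=5)
  i=4: ✗ (fails at j=5)
  i=5: ✗ (fails at j=5)
  i=6: ✗ (fails at j=6)

0, 1, 2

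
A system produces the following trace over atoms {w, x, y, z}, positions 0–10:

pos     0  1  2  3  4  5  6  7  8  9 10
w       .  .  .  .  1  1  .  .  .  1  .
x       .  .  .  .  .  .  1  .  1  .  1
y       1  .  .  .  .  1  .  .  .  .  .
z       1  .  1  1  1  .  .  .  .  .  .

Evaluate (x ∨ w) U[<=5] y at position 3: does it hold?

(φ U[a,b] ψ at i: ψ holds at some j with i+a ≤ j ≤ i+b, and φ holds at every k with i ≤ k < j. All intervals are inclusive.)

No

Need some j in [3,8] with y, and (x ∨ w) at every k in [3,j-1].
  j=3: y false.
  j=4: y false.
  j=5: y holds, but (x ∨ w) fails at k=3 → not this j.
  j=6: y false.
  j=7: y false.
  j=8: y false.
No j in the window works → until fails.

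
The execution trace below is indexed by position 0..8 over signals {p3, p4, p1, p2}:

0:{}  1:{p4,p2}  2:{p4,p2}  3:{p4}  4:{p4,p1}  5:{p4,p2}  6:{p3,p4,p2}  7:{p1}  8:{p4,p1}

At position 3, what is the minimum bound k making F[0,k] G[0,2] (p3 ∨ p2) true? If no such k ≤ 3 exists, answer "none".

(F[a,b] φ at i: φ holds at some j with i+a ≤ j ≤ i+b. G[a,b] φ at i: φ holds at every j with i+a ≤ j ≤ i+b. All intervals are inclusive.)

none

Scan j = 3,4,… for G[0,2] (p3 ∨ p2):
  j=3: fails
  j=4: fails
  j=5: fails
  j=6: fails
No j in [3,6] satisfies it → none.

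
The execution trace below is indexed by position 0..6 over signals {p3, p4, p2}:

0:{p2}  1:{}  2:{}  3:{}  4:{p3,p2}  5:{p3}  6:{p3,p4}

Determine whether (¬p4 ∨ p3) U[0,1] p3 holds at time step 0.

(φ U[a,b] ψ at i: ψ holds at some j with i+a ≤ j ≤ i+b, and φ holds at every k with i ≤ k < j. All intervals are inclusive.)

Need some j in [0,1] with p3, and (¬p4 ∨ p3) at every k in [0,j-1].
  j=0: p3 false.
  j=1: p3 false.
No j in the window works → until fails.

No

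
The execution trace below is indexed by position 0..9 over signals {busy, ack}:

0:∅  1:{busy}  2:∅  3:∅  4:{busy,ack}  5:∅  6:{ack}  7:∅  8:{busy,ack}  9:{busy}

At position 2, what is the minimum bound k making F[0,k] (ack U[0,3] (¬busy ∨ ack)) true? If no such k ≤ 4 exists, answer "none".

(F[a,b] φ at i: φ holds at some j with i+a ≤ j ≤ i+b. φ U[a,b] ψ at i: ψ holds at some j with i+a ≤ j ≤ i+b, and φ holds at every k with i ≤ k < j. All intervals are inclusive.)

0

Scan j = 2,3,… for (ack U[0,3] (¬busy ∨ ack)):
  j=2: holds
First hit at j=2, so smallest k = 2-2 = 0.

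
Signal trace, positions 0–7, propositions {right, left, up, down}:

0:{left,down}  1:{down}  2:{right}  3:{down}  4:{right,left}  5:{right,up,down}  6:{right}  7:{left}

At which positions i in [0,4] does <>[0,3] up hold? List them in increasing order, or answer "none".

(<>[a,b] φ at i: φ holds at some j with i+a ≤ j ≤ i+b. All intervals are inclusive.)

2, 3, 4

Evaluate at each i in [0,4]:
  i=0: ✗ (none in [0,3])
  i=1: ✗ (none in [1,4])
  i=2: ✓ (witness j=5)
  i=3: ✓ (witness j=5)
  i=4: ✓ (witness j=5)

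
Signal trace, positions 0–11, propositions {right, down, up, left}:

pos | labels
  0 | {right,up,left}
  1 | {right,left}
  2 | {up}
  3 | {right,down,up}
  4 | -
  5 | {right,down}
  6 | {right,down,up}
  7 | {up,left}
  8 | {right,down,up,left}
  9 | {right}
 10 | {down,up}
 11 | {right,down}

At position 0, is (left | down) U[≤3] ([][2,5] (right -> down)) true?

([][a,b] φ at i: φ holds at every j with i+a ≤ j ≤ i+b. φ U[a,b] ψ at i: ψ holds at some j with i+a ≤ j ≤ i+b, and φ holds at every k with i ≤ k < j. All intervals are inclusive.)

Need some j in [0,3] with [][2,5] (right -> down), and (left | down) at every k in [0,j-1].
  j=0: [][2,5] (right -> down) holds; no prefix to check → satisfied.

True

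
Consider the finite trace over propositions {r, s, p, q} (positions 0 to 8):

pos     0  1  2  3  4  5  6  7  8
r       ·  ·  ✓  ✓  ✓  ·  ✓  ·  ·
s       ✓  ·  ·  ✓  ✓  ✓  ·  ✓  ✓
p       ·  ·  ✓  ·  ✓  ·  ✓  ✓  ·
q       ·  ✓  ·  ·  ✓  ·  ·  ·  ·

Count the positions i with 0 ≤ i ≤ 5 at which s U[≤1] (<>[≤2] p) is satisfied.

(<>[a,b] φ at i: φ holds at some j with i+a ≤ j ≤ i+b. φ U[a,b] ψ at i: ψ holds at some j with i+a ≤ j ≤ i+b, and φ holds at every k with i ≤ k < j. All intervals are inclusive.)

6

Evaluate at each i in [0,5]:
  i=0: ✓ (rhs at j=0)
  i=1: ✓ (rhs at j=1)
  i=2: ✓ (rhs at j=2)
  i=3: ✓ (rhs at j=3)
  i=4: ✓ (rhs at j=4)
  i=5: ✓ (rhs at j=5)
Positions where it holds: {0, 1, 2, 3, 4, 5} → 6.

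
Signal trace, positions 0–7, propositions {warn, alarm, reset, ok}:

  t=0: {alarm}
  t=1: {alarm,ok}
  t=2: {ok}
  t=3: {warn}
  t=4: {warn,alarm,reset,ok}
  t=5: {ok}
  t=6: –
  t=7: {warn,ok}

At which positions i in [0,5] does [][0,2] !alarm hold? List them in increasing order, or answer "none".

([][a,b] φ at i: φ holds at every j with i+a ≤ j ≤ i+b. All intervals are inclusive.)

Evaluate at each i in [0,5]:
  i=0: ✗ (fails at j=0)
  i=1: ✗ (fails at j=1)
  i=2: ✗ (fails at j=4)
  i=3: ✗ (fails at j=4)
  i=4: ✗ (fails at j=4)
  i=5: ✓ (all of [5,7])

5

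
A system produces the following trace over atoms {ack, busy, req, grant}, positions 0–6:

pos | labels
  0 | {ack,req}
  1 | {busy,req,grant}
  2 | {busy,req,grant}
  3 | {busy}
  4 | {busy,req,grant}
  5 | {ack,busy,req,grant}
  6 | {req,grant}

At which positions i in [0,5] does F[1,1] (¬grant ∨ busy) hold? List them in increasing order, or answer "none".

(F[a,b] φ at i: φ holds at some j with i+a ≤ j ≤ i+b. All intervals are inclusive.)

Evaluate at each i in [0,5]:
  i=0: ✓ (witness j=1)
  i=1: ✓ (witness j=2)
  i=2: ✓ (witness j=3)
  i=3: ✓ (witness j=4)
  i=4: ✓ (witness j=5)
  i=5: ✗ (none in [6,6])

0, 1, 2, 3, 4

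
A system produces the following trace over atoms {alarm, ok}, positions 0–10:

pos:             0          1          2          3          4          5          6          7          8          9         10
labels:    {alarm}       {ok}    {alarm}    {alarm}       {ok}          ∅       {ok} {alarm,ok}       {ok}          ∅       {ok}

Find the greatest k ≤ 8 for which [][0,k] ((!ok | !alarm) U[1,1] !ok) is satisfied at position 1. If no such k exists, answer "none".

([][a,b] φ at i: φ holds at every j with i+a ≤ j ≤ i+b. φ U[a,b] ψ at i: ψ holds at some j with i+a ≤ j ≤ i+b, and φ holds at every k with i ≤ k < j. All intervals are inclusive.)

1

((!ok | !alarm) U[1,1] !ok) must hold from j=1 onward; find where it first fails.
  j=1: holds
  j=2: holds
  j=3: fails
Holds on [1,2], so largest k = 1.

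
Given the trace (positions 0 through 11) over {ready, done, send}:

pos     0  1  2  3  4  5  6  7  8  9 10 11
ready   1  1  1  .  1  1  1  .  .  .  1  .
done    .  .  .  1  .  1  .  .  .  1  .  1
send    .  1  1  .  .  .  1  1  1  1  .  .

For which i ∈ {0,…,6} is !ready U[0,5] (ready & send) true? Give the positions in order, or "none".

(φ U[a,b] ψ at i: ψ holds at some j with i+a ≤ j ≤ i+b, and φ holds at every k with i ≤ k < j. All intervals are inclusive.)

Evaluate at each i in [0,6]:
  i=0: ✗ (lhs fails at k=0 before rhs at j=1)
  i=1: ✓ (rhs at j=1)
  i=2: ✓ (rhs at j=2)
  i=3: ✗ (lhs fails at k=4 before rhs at j=6)
  i=4: ✗ (lhs fails at k=4 before rhs at j=6)
  i=5: ✗ (lhs fails at k=5 before rhs at j=6)
  i=6: ✓ (rhs at j=6)

1, 2, 6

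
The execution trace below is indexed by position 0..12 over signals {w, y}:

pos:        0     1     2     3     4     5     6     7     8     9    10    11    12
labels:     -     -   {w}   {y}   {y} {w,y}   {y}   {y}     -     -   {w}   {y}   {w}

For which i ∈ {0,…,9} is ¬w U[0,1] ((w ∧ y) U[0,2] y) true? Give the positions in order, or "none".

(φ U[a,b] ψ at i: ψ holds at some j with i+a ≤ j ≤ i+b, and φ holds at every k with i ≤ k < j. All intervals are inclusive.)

3, 4, 5, 6, 7

Evaluate at each i in [0,9]:
  i=0: ✗ (no rhs in [0,1])
  i=1: ✗ (no rhs in [1,2])
  i=2: ✗ (lhs fails at k=2 before rhs at j=3)
  i=3: ✓ (rhs at j=3)
  i=4: ✓ (rhs at j=4)
  i=5: ✓ (rhs at j=5)
  i=6: ✓ (rhs at j=6)
  i=7: ✓ (rhs at j=7)
  i=8: ✗ (no rhs in [8,9])
  i=9: ✗ (no rhs in [9,10])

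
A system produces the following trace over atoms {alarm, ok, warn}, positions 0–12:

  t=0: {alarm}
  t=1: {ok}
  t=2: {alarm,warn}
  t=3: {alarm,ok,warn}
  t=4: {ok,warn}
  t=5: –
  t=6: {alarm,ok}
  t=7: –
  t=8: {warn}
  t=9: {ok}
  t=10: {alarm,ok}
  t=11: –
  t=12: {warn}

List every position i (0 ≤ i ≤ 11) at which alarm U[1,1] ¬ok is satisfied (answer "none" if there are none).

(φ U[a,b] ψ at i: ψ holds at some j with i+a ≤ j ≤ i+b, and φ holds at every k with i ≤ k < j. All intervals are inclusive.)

Evaluate at each i in [0,11]:
  i=0: ✗ (no rhs in [1,1])
  i=1: ✗ (lhs fails at k=1 before rhs at j=2)
  i=2: ✗ (no rhs in [3,3])
  i=3: ✗ (no rhs in [4,4])
  i=4: ✗ (lhs fails at k=4 before rhs at j=5)
  i=5: ✗ (no rhs in [6,6])
  i=6: ✓ (rhs at j=7; lhs holds on [6,6])
  i=7: ✗ (lhs fails at k=7 before rhs at j=8)
  i=8: ✗ (no rhs in [9,9])
  i=9: ✗ (no rhs in [10,10])
  i=10: ✓ (rhs at j=11; lhs holds on [10,10])
  i=11: ✗ (lhs fails at k=11 before rhs at j=12)

6, 10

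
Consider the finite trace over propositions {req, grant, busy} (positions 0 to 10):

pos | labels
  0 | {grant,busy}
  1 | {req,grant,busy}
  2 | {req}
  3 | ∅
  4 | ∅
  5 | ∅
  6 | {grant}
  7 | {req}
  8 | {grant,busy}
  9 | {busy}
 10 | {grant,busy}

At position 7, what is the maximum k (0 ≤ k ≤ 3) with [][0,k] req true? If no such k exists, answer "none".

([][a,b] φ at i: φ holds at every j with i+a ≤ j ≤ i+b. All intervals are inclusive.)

0

req must hold from j=7 onward; find where it first fails.
  j=7: holds
  j=8: fails
Holds on [7,7], so largest k = 0.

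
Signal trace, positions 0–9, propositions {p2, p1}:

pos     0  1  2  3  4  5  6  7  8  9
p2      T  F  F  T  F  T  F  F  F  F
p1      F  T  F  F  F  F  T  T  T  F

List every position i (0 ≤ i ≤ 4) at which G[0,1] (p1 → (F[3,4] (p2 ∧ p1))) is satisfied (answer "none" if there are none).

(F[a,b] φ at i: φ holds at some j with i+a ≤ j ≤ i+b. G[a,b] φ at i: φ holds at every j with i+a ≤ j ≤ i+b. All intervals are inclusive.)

2, 3, 4

Evaluate at each i in [0,4]:
  i=0: ✗ (fails at j=1)
  i=1: ✗ (fails at j=1)
  i=2: ✓ (all of [2,3])
  i=3: ✓ (all of [3,4])
  i=4: ✓ (all of [4,5])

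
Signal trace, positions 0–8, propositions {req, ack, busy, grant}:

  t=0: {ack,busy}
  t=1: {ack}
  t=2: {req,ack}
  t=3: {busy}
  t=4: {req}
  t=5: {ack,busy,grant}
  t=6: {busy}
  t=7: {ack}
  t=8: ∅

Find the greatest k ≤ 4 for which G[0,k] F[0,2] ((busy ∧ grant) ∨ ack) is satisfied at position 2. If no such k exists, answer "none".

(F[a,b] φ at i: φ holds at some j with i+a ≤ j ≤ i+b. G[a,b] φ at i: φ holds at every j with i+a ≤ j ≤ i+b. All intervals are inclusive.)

4

F[0,2] ((busy ∧ grant) ∨ ack) must hold from j=2 onward; find where it first fails.
  j=2: holds
  j=3: holds
  j=4: holds
  j=5: holds
  j=6: holds
Holds through j=6; largest k = 4.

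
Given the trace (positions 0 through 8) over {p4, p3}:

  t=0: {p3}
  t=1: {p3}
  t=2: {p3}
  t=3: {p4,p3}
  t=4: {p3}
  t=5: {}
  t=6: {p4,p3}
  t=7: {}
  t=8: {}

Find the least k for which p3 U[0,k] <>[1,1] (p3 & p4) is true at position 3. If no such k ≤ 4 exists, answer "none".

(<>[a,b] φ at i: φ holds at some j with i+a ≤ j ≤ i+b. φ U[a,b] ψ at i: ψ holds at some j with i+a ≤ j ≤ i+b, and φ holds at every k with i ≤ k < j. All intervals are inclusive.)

2

Need earliest j ≥ 3 with <>[1,1] (p3 & p4), and p3 at every k in [3,j-1].
  j=3: rhs fails.
  j=4: rhs fails.
  j=5: rhs holds; lhs holds on [3,4]. k = 2.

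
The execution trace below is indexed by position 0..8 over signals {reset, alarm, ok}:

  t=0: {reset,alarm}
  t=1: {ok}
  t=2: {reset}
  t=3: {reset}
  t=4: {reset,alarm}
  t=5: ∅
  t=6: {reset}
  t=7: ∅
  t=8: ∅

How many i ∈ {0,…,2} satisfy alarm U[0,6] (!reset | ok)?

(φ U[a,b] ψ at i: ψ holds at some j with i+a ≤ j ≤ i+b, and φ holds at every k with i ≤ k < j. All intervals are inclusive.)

Evaluate at each i in [0,2]:
  i=0: ✓ (rhs at j=1; lhs holds on [0,0])
  i=1: ✓ (rhs at j=1)
  i=2: ✗ (lhs fails at k=2 before rhs at j=5)
Positions where it holds: {0, 1} → 2.

2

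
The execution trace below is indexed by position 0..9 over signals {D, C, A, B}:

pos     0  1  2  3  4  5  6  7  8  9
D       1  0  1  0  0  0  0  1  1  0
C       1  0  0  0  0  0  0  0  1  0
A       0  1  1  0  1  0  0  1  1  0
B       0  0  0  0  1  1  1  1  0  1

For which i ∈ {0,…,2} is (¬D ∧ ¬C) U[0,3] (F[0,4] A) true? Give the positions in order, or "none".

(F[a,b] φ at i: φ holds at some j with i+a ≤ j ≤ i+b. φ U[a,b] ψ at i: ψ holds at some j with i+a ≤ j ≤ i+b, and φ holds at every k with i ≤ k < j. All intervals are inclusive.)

Evaluate at each i in [0,2]:
  i=0: ✓ (rhs at j=0)
  i=1: ✓ (rhs at j=1)
  i=2: ✓ (rhs at j=2)

0, 1, 2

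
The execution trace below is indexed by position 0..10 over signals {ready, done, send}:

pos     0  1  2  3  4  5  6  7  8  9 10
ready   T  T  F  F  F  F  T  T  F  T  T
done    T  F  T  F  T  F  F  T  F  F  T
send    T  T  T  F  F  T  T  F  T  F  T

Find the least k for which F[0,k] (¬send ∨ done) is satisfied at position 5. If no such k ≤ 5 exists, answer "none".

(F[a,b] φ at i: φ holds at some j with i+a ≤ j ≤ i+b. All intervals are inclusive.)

Scan j = 5,6,… for (¬send ∨ done):
  j=5: fails
  j=6: fails
  j=7: holds
First hit at j=7, so smallest k = 7-5 = 2.

2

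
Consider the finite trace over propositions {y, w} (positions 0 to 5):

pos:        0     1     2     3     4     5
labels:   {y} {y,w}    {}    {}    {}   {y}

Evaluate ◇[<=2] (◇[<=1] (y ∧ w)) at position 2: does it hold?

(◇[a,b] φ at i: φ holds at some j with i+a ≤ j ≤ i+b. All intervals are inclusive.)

Does not hold

Check ◇[<=1] (y ∧ w) at each j in [2,4]:
  j=2: fails (none in [2,3])
  j=3: fails (none in [3,4])
  j=4: fails (none in [4,5])
No position in the window satisfies it → formula fails.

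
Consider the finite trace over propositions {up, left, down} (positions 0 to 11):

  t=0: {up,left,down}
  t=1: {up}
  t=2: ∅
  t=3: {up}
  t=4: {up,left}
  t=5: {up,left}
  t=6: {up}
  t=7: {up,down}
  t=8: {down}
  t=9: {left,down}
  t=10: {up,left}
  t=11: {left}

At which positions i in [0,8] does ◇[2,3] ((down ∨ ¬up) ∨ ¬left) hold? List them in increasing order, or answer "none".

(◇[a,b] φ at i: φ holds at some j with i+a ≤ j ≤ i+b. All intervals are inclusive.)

0, 1, 3, 4, 5, 6, 7, 8

Evaluate at each i in [0,8]:
  i=0: ✓ (witness j=2)
  i=1: ✓ (witness j=3)
  i=2: ✗ (none in [4,5])
  i=3: ✓ (witness j=6)
  i=4: ✓ (witness j=6)
  i=5: ✓ (witness j=7)
  i=6: ✓ (witness j=8)
  i=7: ✓ (witness j=9)
  i=8: ✓ (witness j=11)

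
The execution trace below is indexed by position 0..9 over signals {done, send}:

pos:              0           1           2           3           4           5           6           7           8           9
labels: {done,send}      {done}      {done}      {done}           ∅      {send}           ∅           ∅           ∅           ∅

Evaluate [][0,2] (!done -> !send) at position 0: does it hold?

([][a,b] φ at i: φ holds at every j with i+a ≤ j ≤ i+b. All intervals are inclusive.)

Yes

Check (!done -> !send) at every j in [0,2]:
  j=0: antecedent false → ✓
  j=1: antecedent false → ✓
  j=2: antecedent false → ✓
All positions satisfy it → formula holds.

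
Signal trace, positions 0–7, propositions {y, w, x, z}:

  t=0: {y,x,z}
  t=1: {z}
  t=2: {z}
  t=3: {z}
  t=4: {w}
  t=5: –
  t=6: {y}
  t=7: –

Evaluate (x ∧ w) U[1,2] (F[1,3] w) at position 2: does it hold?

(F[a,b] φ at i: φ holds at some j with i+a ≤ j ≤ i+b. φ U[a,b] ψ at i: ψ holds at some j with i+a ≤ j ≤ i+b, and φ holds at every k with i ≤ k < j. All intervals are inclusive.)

Does not hold

Need some j in [3,4] with F[1,3] w, and (x ∧ w) at every k in [2,j-1].
  j=3: F[1,3] w holds, but (x ∧ w) fails at k=2 → not this j.
  j=4: F[1,3] w — fails (none in [5,7]).
No j in the window works → until fails.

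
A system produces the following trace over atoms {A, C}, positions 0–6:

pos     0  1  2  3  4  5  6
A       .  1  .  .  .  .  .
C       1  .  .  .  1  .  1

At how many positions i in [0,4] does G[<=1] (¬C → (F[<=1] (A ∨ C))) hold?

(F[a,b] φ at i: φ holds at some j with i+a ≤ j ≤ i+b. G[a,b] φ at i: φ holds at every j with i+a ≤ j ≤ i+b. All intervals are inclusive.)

Evaluate at each i in [0,4]:
  i=0: ✓ (all of [0,1])
  i=1: ✗ (fails at j=2)
  i=2: ✗ (fails at j=2)
  i=3: ✓ (all of [3,4])
  i=4: ✓ (all of [4,5])
Positions where it holds: {0, 3, 4} → 3.

3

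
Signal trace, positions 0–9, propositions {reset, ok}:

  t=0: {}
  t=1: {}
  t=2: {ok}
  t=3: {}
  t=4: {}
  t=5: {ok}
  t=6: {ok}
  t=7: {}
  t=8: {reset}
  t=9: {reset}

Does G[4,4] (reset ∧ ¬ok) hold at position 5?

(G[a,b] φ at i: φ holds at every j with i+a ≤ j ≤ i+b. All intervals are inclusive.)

Check (reset ∧ ¬ok) at every j in [9,9]:
  j=9: true
All positions satisfy it → formula holds.

Yes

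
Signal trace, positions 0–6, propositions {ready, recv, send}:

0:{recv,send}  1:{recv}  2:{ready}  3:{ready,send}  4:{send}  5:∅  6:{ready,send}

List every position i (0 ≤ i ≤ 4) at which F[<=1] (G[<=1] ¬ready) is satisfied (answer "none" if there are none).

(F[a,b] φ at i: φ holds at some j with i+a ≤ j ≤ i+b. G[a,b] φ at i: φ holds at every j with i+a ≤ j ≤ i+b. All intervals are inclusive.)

Evaluate at each i in [0,4]:
  i=0: ✓ (witness j=0)
  i=1: ✗ (none in [1,2])
  i=2: ✗ (none in [2,3])
  i=3: ✓ (witness j=4)
  i=4: ✓ (witness j=4)

0, 3, 4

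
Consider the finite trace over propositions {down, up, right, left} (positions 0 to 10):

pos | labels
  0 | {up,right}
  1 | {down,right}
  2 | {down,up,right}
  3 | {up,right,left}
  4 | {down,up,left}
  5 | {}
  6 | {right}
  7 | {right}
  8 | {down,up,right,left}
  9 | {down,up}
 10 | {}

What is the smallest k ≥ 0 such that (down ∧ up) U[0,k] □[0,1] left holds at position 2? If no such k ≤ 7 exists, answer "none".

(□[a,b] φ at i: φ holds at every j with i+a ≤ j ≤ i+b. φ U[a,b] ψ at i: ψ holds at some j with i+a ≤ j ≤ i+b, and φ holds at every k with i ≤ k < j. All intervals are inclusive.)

Need earliest j ≥ 2 with □[0,1] left, and (down ∧ up) at every k in [2,j-1].
  j=2: rhs fails.
  j=3: rhs holds; lhs holds on [2,2]. k = 1.

1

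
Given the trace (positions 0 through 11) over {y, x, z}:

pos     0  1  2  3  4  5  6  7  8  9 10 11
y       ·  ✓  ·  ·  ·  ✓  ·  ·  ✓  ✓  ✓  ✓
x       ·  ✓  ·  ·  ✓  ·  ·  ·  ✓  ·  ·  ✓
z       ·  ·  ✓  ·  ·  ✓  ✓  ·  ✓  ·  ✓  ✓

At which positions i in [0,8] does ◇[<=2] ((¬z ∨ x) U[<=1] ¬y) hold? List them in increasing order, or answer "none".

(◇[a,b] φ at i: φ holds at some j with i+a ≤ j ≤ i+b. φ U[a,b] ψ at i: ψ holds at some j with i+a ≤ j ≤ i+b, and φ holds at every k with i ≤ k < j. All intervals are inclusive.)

0, 1, 2, 3, 4, 5, 6, 7

Evaluate at each i in [0,8]:
  i=0: ✓ (witness j=0)
  i=1: ✓ (witness j=1)
  i=2: ✓ (witness j=2)
  i=3: ✓ (witness j=3)
  i=4: ✓ (witness j=4)
  i=5: ✓ (witness j=6)
  i=6: ✓ (witness j=6)
  i=7: ✓ (witness j=7)
  i=8: ✗ (none in [8,10])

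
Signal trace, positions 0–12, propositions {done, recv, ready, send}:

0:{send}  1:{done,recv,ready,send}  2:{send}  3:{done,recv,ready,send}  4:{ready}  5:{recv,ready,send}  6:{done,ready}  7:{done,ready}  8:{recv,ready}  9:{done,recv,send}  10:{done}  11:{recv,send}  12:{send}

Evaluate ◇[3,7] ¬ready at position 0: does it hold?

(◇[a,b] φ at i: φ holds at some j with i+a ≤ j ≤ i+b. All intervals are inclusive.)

Does not hold

Check ¬ready at each j in [3,7]:
  j=3: false
  j=4: false
  j=5: false
  j=6: false
  j=7: false
No position in the window satisfies it → formula fails.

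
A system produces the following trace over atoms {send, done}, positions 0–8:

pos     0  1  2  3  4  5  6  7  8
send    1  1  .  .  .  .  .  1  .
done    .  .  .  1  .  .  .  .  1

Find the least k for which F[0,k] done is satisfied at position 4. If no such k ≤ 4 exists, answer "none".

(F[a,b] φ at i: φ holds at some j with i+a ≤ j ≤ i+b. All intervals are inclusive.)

4

Scan j = 4,5,… for done:
  j=4: fails
  j=5: fails
  j=6: fails
  j=7: fails
  j=8: holds
First hit at j=8, so smallest k = 8-4 = 4.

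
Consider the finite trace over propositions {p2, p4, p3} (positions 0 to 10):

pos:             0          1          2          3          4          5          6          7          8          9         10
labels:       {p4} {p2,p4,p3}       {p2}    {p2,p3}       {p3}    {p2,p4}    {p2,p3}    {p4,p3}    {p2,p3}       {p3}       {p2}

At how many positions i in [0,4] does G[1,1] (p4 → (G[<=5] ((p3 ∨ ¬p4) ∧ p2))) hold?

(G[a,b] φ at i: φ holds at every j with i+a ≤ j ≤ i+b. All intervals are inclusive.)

3

Evaluate at each i in [0,4]:
  i=0: ✗ (fails at j=1)
  i=1: ✓ (all of [2,2])
  i=2: ✓ (all of [3,3])
  i=3: ✓ (all of [4,4])
  i=4: ✗ (fails at j=5)
Positions where it holds: {1, 2, 3} → 3.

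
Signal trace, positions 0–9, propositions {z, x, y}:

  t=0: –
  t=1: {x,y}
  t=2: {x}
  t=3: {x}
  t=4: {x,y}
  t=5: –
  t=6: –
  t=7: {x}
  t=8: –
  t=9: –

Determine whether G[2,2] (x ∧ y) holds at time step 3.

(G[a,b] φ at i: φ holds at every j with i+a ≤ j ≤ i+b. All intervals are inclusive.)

Check (x ∧ y) at every j in [5,5]:
  j=5: false
Fails at j=5 → formula fails.

Does not hold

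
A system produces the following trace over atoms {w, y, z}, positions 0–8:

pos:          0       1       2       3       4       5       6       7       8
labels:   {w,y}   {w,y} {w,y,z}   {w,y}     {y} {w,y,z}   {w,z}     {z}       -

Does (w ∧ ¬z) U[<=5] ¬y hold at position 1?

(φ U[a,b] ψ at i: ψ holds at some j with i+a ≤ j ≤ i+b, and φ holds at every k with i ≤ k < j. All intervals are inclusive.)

Does not hold

Need some j in [1,6] with ¬y, and (w ∧ ¬z) at every k in [1,j-1].
  j=1: ¬y false.
  j=2: ¬y false.
  j=3: ¬y false.
  j=4: ¬y false.
  j=5: ¬y false.
  j=6: ¬y holds, but (w ∧ ¬z) fails at k=2 → not this j.
No j in the window works → until fails.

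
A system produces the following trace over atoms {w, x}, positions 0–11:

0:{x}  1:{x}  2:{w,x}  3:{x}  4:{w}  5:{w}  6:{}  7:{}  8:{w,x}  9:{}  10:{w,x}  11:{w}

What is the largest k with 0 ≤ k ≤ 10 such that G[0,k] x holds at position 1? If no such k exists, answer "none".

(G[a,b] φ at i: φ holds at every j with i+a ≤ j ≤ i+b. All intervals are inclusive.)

2

x must hold from j=1 onward; find where it first fails.
  j=1: holds
  j=2: holds
  j=3: holds
  j=4: fails
Holds on [1,3], so largest k = 2.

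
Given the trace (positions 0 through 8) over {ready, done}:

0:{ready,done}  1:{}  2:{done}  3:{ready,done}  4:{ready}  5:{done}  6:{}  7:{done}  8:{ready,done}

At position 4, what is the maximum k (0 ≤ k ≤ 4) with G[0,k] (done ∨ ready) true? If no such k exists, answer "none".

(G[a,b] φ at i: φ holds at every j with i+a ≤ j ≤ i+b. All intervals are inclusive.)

1

(done ∨ ready) must hold from j=4 onward; find where it first fails.
  j=4: holds
  j=5: holds
  j=6: fails
Holds on [4,5], so largest k = 1.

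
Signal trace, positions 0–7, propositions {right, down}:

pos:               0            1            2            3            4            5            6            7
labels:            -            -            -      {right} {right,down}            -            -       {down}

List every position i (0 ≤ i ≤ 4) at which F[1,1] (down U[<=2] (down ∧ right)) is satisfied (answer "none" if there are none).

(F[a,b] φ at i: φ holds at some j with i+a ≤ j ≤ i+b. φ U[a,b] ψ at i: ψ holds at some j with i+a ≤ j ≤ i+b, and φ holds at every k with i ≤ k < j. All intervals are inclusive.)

3

Evaluate at each i in [0,4]:
  i=0: ✗ (none in [1,1])
  i=1: ✗ (none in [2,2])
  i=2: ✗ (none in [3,3])
  i=3: ✓ (witness j=4)
  i=4: ✗ (none in [5,5])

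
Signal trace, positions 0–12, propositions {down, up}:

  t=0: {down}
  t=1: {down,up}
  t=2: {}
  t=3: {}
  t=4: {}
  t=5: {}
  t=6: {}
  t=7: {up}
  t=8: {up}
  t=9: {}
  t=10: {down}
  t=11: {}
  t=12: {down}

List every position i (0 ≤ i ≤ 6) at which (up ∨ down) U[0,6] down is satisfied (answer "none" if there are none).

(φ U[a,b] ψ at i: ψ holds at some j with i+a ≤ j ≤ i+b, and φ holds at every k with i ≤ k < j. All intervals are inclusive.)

Evaluate at each i in [0,6]:
  i=0: ✓ (rhs at j=0)
  i=1: ✓ (rhs at j=1)
  i=2: ✗ (no rhs in [2,8])
  i=3: ✗ (no rhs in [3,9])
  i=4: ✗ (lhs fails at k=4 before rhs at j=10)
  i=5: ✗ (lhs fails at k=5 before rhs at j=10)
  i=6: ✗ (lhs fails at k=6 before rhs at j=10)

0, 1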